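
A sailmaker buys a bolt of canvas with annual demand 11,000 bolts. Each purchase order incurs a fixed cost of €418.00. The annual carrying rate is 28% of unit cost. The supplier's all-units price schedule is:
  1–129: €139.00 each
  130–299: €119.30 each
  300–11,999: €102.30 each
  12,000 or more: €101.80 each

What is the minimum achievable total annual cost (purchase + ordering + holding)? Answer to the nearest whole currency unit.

TC* ≈ €1,141,530

Holding cost per unit per year at price C is H = 0.28·C.
Candidates are each tier's EOQ (if it falls in that tier) and each price-break quantity.
Tier 1 (€139.00): EOQ = 486.1 exceeds tier's upper bound 129, so this tier is dominated.
Tier 2 (€119.30): EOQ = 524.7 exceeds tier's upper bound 299, so this tier is dominated.
EOQ at €102.30 = 566.6 (feasible in tier 3): TC = 11,000×€102.30 + (11,000/566.6)×418 + (566.6/2)×0.28×€102.30 = €1,141,529.92.
EOQ at €101.80 = 568.0 < 12000, so use break Q=12000: TC = 11,000×€101.80 + (11,000/12000.0)×418 + (12000.0/2)×0.28×€101.80 = €1,291,207.17.
Lowest total cost among the candidates is at Q = 566.6.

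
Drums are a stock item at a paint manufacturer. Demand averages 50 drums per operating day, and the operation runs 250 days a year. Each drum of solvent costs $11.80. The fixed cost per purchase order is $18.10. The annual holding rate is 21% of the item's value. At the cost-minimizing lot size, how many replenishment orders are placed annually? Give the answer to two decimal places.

N ≈ 29.25 orders per year

Annual demand D = 50 × 250 = 12,500.
Holding cost H = 0.21 × $11.80 = $2.4780 per unit per year.
EOQ = √(2DS/H) = √(2 × 12,500 × 18.1 / 2.478) ≈ 427.33.
Orders per year = D / Q* = 12,500 / 427.33 ≈ 29.252.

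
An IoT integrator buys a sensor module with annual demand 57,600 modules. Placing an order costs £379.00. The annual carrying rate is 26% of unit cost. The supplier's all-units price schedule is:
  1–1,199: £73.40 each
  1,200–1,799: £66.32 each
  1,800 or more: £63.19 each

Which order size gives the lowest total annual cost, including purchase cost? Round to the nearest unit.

Q* ≈ 1,800 modules

Holding cost per unit per year at price C is H = 0.26·C.
For each price level, check whether its EOQ is feasible; otherwise the best quantity at that price is the breakpoint.
Tier 1 (£73.40): EOQ = 1512.6 exceeds tier's upper bound 1199, so this tier is dominated.
EOQ at £66.32 = 1591.2 (feasible in tier 2): TC = 57,600×£66.32 + (57,600/1591.2)×379 + (1591.2/2)×0.26×£66.32 = £3,847,470.15.
EOQ at £63.19 = 1630.2 < 1800, so use break Q=1800: TC = 57,600×£63.19 + (57,600/1800.0)×379 + (1800.0/2)×0.26×£63.19 = £3,666,658.46.
Lowest total cost is £3,666,658.46 at Q = 1800.0.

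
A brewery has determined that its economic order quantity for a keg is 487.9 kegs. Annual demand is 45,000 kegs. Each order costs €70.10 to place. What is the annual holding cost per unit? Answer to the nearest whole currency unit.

H ≈ €27

The basic EOQ model gives Q* = √(2DS/H); rearrange for the unknown.
From Q* = √(2DS/H): H = 2DS / Q*² = 2 × 45,000 × 70.1 / 487.9² = 26.5032.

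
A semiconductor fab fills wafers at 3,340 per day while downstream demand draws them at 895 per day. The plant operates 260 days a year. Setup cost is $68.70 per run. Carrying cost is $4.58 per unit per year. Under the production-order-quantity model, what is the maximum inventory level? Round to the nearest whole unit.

Annual demand D = 895 × 260 = 232,700.
Production build-up factor (1 − d/p) = 1 − 895/3,340 = 0.7320.
Q* = √(2DS / (H(1 − d/p))) = √(2 × 232,700 × 68.7 / (4.58 × 0.7320)).
= √(31,972,980 / 3.3527) ≈ 3088.109.
Maximum inventory = Q*(1 − d/p) = 3088.109 × 0.7320 ≈ 2260.607.

I_max ≈ 2,261 wafers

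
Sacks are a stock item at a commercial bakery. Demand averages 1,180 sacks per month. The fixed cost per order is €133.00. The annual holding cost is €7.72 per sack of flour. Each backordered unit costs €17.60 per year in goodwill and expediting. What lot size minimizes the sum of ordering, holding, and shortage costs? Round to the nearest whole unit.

Q* ≈ 838 sacks

Annual demand D = 1,180 × 12 = 14,160.
With planned backorders, Q* = √(2DS/H) · √((H+B)/B).
√(2DS/H) = √(2 × 14,160 × 133 / 7.72) = 698.496.
√((H+B)/B) = √((7.72+17.6)/17.6) = 1.1994.
Q* ≈ 837.798.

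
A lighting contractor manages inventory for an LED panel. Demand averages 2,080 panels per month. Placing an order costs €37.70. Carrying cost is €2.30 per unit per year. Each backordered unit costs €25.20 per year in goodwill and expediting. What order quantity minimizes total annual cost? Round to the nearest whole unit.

Q* ≈ 945 panels

Annual demand D = 2,080 × 12 = 24,960.
With planned backorders, Q* = √(2DS/H) · √((H+B)/B).
√(2DS/H) = √(2 × 24,960 × 37.7 / 2.3) = 904.574.
√((H+B)/B) = √((2.3+25.2)/25.2) = 1.0446.
Q* ≈ 944.953.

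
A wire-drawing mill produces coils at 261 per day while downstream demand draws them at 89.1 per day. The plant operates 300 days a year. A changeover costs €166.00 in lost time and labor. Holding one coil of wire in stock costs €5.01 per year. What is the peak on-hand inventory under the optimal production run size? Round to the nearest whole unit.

Annual demand D = 89.1 × 300 = 26,730.
Production build-up factor (1 − d/p) = 1 − 89.1/261 = 0.6586.
Q* = √(2DS / (H(1 − d/p))) = √(2 × 26,730 × 166 / (5.01 × 0.6586)).
= √(8,874,360 / 3.2997) ≈ 1639.955.
Maximum inventory = Q*(1 − d/p) = 1639.955 × 0.6586 ≈ 1080.108.

I_max ≈ 1,080 coils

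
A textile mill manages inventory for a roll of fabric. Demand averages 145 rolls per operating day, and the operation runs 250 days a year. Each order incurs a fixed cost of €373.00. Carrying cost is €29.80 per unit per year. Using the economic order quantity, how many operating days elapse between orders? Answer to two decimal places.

T ≈ 6.57 days

Annual demand D = 145 × 250 = 36,250.
The optimal lot size = √(2DS/H) = √(2 × 36,250 × 373 / 29.8) ≈ 952.61.
Cycle time = Q*/D × 250 = 952.61 / 36,250 × 250 ≈ 6.570 days.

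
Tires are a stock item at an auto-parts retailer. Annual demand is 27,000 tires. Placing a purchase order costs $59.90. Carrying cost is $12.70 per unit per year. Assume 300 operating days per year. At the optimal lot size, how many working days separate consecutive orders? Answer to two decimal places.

T ≈ 5.61 days

The optimal lot size = √(2DS/H) = √(2 × 27,000 × 59.9 / 12.7) ≈ 504.67.
Cycle time = Q*/D × 300 = 504.67 / 27,000 × 300 ≈ 5.607 days.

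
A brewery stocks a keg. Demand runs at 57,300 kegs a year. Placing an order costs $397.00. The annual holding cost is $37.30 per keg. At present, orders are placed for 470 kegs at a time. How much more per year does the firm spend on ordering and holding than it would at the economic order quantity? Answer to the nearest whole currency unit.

Extra cost ≈ $15,971 per year

EOQ = √(2DS/H) = √(2 × 57,300 × 397 / 37.3) ≈ 1104.42.
Cost at Q* = (D/Q*)S + (Q*/2)H = √(2DSH) ≈ $41,194.76.
Cost at Q = 470: (57,300/470)×397 + (470/2)×37.3 = $48,400.21 + $8,765.50 = $57,165.71.
Excess = $57,165.71 − $41,194.76 = $15,970.95.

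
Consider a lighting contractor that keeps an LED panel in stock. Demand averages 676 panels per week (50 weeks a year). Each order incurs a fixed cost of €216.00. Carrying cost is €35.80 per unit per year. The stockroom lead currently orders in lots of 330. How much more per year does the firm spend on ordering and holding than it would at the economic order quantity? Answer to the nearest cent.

Extra cost ≈ €5,167.19 per year

Annual demand D = 676 × 50 = 33,800.
EOQ = √(2DS/H) = √(2 × 33,800 × 216 / 35.8) ≈ 638.64.
Cost at Q* = (D/Q*)S + (Q*/2)H = √(2DSH) ≈ €22,863.45.
Cost at Q = 330: (33,800/330)×216 + (330/2)×35.8 = €22,123.64 + €5,907.00 = €28,030.64.
Excess = €28,030.64 − €22,863.45 = €5,167.19.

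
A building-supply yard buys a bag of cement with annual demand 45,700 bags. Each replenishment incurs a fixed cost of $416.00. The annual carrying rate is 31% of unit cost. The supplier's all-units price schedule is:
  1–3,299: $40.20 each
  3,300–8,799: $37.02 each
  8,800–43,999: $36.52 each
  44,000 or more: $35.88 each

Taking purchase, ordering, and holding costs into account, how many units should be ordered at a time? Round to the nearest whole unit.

Q* ≈ 3,300 bags

Holding cost per unit per year at price C is H = 0.31·C.
Candidates are each tier's EOQ (if it falls in that tier) and each price-break quantity.
EOQ at $40.20 = 1746.7 (feasible in tier 1): TC = 45,700×$40.20 + (45,700/1746.7)×416 + (1746.7/2)×0.31×$40.20 = $1,858,907.75.
EOQ at $37.02 = 1820.2 < 3300, so use break Q=3300: TC = 45,700×$37.02 + (45,700/3300.0)×416 + (3300.0/2)×0.31×$37.02 = $1,716,510.70.
EOQ at $36.52 = 1832.6 < 8800, so use break Q=8800: TC = 45,700×$36.52 + (45,700/8800.0)×416 + (8800.0/2)×0.31×$36.52 = $1,720,937.64.
EOQ at $35.88 = 1848.9 < 44000, so use break Q=44000: TC = 45,700×$35.88 + (45,700/44000.0)×416 + (44000.0/2)×0.31×$35.88 = $1,884,849.67.
Lowest total cost is $1,716,510.70 at Q = 3300.0.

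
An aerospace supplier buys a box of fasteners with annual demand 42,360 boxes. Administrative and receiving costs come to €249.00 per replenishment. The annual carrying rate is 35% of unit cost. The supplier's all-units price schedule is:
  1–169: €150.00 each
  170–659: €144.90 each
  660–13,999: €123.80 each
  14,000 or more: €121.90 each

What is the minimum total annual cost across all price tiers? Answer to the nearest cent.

TC* ≈ €5,274,401.40

Holding cost per unit per year at price C is H = 0.35·C.
For each price level, check whether its EOQ is feasible; otherwise the best quantity at that price is the breakpoint.
Tier 1 (€150.00): EOQ = 633.9 exceeds tier's upper bound 169, so this tier is dominated.
EOQ at €144.90 = 644.9 (feasible in tier 2): TC = 42,360×€144.90 + (42,360/644.9)×249 + (644.9/2)×0.35×€144.90 = €6,170,672.52.
EOQ at €123.80 = 697.7 (feasible in tier 3): TC = 42,360×€123.80 + (42,360/697.7)×249 + (697.7/2)×0.35×€123.80 = €5,274,401.40.
EOQ at €121.90 = 703.2 < 14000, so use break Q=14000: TC = 42,360×€121.90 + (42,360/14000.0)×249 + (14000.0/2)×0.35×€121.90 = €5,463,092.40.
Lowest total cost among the candidates is at Q = 697.7.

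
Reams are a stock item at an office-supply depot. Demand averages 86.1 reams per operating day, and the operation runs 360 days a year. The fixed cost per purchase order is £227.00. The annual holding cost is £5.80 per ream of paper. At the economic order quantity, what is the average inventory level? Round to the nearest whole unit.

Average inventory ≈ 779 reams

Annual demand D = 86.1 × 360 = 30,996.
The optimal lot size = √(2DS/H) = √(2 × 30,996 × 227 / 5.8) ≈ 1557.64.
Average inventory = Q*/2 ≈ 1557.64 / 2 = 778.819.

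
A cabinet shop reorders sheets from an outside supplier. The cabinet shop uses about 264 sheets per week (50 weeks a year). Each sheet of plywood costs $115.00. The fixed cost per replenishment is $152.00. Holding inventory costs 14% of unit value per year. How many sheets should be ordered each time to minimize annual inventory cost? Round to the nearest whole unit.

Q* ≈ 499 sheets

Annual demand D = 264 × 50 = 13,200.
Holding cost H = 0.14 × $115.00 = $16.1000 per unit per year.
EOQ = √(2DS / H) = √(2 × 13,200 × 152 / 16.1).
= √(4,012,800 / 16.1) = √249,242.236 ≈ 499.242.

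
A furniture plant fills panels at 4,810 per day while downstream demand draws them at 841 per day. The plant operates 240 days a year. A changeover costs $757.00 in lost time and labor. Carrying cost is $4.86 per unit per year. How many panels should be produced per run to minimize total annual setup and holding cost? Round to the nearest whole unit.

Q* ≈ 8,729 panels

Annual demand D = 841 × 240 = 201,840.
Production build-up factor (1 − d/p) = 1 − 841/4,810 = 0.8252.
Q* = √(2DS / (H(1 − d/p))) = √(2 × 201,840 × 757 / (4.86 × 0.8252)).
= √(305,585,760 / 4.0103) ≈ 8729.320.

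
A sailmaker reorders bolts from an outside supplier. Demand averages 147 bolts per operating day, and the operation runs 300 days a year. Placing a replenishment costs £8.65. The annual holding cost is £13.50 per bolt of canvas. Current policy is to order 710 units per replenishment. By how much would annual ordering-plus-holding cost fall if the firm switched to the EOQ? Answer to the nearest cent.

Annual demand D = 147 × 300 = 44,100.
EOQ = √(2DS/H) = √(2 × 44,100 × 8.65 / 13.5) ≈ 237.73.
Cost at Q* = (D/Q*)S + (Q*/2)H = √(2DSH) ≈ £3,209.29.
Cost at Q = 710: (44,100/710)×8.65 + (710/2)×13.5 = £537.27 + £4,792.50 = £5,329.77.
Excess = £5,329.77 − £3,209.29 = £2,120.48.

Extra cost ≈ £2,120.48 per year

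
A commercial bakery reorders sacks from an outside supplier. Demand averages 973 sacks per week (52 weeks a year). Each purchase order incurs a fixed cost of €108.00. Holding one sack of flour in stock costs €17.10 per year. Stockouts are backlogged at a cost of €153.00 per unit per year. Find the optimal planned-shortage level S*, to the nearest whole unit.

S* ≈ 85 sacks

Annual demand D = 973 × 52 = 50,596.
With planned backorders, Q* = √(2DS/H) · √((H+B)/B).
√(2DS/H) = √(2 × 50,596 × 108 / 17.1) = 799.442.
√((H+B)/B) = √((17.1+153)/153) = 1.0544.
Q* ≈ 842.934.
S* = Q* · H/(H+B) = 842.934 × 17.1/170.1 ≈ 84.739.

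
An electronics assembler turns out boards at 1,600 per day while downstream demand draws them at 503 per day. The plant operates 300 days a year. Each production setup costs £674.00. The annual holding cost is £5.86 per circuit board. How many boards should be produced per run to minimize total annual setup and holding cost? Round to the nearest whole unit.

Annual demand D = 503 × 300 = 150,900.
Production build-up factor (1 − d/p) = 1 − 503/1,600 = 0.6856.
Q* = √(2DS / (H(1 − d/p))) = √(2 × 150,900 × 674 / (5.86 × 0.6856)).
= √(203,413,200 / 4.0178) ≈ 7115.369.

Q* ≈ 7,115 boards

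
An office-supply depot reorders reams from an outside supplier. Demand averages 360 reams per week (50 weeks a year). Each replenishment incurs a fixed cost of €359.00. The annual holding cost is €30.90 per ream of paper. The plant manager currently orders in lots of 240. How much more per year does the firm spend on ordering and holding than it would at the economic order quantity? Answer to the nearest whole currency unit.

Annual demand D = 360 × 50 = 18,000.
EOQ = √(2DS/H) = √(2 × 18,000 × 359 / 30.9) ≈ 646.72.
Cost at Q* = (D/Q*)S + (Q*/2)H = √(2DSH) ≈ €19,983.78.
Cost at Q = 240: (18,000/240)×359 + (240/2)×30.9 = €26,925.00 + €3,708.00 = €30,633.00.
Excess = €30,633.00 − €19,983.78 = €10,649.22.

Extra cost ≈ €10,649 per year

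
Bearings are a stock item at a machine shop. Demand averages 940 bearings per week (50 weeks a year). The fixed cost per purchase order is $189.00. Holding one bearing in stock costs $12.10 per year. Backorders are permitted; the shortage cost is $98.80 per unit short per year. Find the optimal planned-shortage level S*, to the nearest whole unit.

Annual demand D = 940 × 50 = 47,000.
With planned backorders, Q* = √(2DS/H) · √((H+B)/B).
√(2DS/H) = √(2 × 47,000 × 189 / 12.1) = 1211.720.
√((H+B)/B) = √((12.1+98.8)/98.8) = 1.0595.
Q* ≈ 1283.777.
S* = Q* · H/(H+B) = 1283.777 × 12.1/110.9 ≈ 140.069.

S* ≈ 140 bearings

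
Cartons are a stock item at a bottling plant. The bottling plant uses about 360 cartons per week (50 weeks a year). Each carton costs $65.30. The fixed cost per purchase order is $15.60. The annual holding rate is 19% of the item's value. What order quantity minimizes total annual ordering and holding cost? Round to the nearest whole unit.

Annual demand D = 360 × 50 = 18,000.
Holding cost H = 0.19 × $65.30 = $12.4070 per unit per year.
EOQ = √(2DS / H) = √(2 × 18,000 × 15.6 / 12.407).
= √(561,600 / 12.407) = √45,264.7699 ≈ 212.755.

Q* ≈ 213 cartons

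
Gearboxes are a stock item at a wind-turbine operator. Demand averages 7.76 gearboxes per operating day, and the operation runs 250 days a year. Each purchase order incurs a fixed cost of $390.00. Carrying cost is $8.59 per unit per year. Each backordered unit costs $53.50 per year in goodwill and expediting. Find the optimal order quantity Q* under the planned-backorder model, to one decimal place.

Annual demand D = 7.76 × 250 = 1,940.
With planned backorders, Q* = √(2DS/H) · √((H+B)/B).
√(2DS/H) = √(2 × 1,940 × 390 / 8.59) = 419.712.
√((H+B)/B) = √((8.59+53.5)/53.5) = 1.0773.
Q* ≈ 452.153.

Q* ≈ 452.2 gearboxes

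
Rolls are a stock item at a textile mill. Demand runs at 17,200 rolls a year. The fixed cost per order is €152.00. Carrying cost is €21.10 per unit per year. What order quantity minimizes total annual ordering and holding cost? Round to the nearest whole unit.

Q* ≈ 498 rolls

EOQ = √(2DS / H) = √(2 × 17,200 × 152 / 21.1).
= √(5,228,800 / 21.1) = √247,810.4265 ≈ 497.806.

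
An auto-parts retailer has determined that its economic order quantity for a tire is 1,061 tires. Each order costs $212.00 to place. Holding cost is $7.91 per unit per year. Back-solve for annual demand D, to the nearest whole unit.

Invert the EOQ relation Q*² = 2DS/H.
From Q* = √(2DS/H): D = Q*²H / (2S) = 1,061² × 7.91 / (2 × 212) = 21001.069.

D ≈ 21,001 tires per year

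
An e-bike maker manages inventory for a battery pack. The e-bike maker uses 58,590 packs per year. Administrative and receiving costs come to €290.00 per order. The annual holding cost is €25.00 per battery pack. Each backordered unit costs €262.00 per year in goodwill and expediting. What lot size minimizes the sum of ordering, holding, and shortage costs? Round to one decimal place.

Q* ≈ 1,220.2 packs

With planned backorders, Q* = √(2DS/H) · √((H+B)/B).
√(2DS/H) = √(2 × 58,590 × 290 / 25) = 1165.885.
√((H+B)/B) = √((25+262)/262) = 1.0466.
Q* ≈ 1220.242.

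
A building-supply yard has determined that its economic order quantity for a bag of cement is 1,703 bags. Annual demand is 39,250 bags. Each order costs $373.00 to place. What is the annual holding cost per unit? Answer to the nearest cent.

H ≈ $10.10

Squaring Q* = √(2DS/H) gives Q*² = 2DS/H.
From Q* = √(2DS/H): H = 2DS / Q*² = 2 × 39,250 × 373 / 1,703² = 10.0960.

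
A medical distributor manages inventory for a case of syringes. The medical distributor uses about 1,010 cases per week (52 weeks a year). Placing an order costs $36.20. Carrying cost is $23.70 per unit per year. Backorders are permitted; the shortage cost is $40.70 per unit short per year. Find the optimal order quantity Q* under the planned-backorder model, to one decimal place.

Annual demand D = 1,010 × 52 = 52,520.
With planned backorders, Q* = √(2DS/H) · √((H+B)/B).
√(2DS/H) = √(2 × 52,520 × 36.2 / 23.7) = 400.551.
√((H+B)/B) = √((23.7+40.7)/40.7) = 1.2579.
Q* ≈ 503.852.

Q* ≈ 503.9 cases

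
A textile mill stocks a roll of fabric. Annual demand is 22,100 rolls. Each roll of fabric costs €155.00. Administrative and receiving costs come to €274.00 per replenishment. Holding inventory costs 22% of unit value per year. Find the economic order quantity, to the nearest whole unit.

Q* ≈ 596 rolls

Holding cost H = 0.22 × €155.00 = €34.1000 per unit per year.
EOQ = √(2DS / H) = √(2 × 22,100 × 274 / 34.1).
= √(12,110,800 / 34.1) = √355,155.4252 ≈ 595.949.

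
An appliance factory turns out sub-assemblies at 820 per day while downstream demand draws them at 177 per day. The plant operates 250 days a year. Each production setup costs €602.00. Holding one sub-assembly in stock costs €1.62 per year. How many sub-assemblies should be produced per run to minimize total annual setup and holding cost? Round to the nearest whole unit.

Annual demand D = 177 × 250 = 44,250.
Production build-up factor (1 − d/p) = 1 − 177/820 = 0.7841.
Q* = √(2DS / (H(1 − d/p))) = √(2 × 44,250 × 602 / (1.62 × 0.7841)).
= √(53,277,000 / 1.2703) ≈ 6476.104.

Q* ≈ 6,476 sub-assemblies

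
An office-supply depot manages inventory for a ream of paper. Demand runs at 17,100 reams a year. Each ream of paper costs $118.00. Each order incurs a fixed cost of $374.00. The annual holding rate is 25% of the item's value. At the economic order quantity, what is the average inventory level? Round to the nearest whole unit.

Holding cost H = 0.25 × $118.00 = $29.5000 per unit per year.
The optimal lot size = √(2DS/H) = √(2 × 17,100 × 374 / 29.5) ≈ 658.47.
Average inventory = Q*/2 ≈ 658.47 / 2 = 329.236.

Average inventory ≈ 329 reams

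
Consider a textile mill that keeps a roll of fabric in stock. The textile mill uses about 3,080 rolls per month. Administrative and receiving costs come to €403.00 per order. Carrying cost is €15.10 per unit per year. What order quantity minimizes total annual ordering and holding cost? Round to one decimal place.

Annual demand D = 3,080 × 12 = 36,960.
EOQ = √(2DS / H) = √(2 × 36,960 × 403 / 15.1).
= √(29,789,760 / 15.1) = √1,972,831.7881 ≈ 1404.575.

Q* ≈ 1,404.6 rolls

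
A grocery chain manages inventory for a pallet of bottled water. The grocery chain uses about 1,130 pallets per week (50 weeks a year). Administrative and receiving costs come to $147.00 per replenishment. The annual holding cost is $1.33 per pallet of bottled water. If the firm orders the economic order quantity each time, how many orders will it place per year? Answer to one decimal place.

Annual demand D = 1,130 × 50 = 56,500.
Q* = √(2DS/H) = √(2 × 56,500 × 147 / 1.33) ≈ 3534.04.
Orders per year = D / Q* = 56,500 / 3534.04 ≈ 15.987.

N ≈ 16.0 orders per year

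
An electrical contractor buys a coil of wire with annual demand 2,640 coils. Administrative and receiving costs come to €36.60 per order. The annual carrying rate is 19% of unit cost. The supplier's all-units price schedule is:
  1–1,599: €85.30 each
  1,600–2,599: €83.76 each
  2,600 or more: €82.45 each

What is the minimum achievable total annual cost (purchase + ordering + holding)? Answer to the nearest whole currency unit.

Holding cost per unit per year at price C is H = 0.19·C.
Candidates are each tier's EOQ (if it falls in that tier) and each price-break quantity.
EOQ at €85.30 = 109.2 (feasible in tier 1): TC = 2,640×€85.30 + (2,640/109.2)×36.6 + (109.2/2)×0.19×€85.30 = €226,961.74.
EOQ at €83.76 = 110.2 < 1600, so use break Q=1600: TC = 2,640×€83.76 + (2,640/1600.0)×36.6 + (1600.0/2)×0.19×€83.76 = €233,918.31.
EOQ at €82.45 = 111.1 < 2600, so use break Q=2600: TC = 2,640×€82.45 + (2,640/2600.0)×36.6 + (2600.0/2)×0.19×€82.45 = €238,070.31.
Lowest total cost among the candidates is at Q = 109.2.

TC* ≈ €226,962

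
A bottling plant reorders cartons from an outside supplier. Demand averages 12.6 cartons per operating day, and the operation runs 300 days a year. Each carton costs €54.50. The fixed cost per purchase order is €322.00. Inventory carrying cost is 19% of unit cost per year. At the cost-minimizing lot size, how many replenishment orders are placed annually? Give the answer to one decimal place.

Annual demand D = 12.6 × 300 = 3,780.
Holding cost H = 0.19 × €54.50 = €10.3550 per unit per year.
The optimal lot size = √(2DS/H) = √(2 × 3,780 × 322 / 10.355) ≈ 484.86.
Orders per year = D / Q* = 3,780 / 484.86 ≈ 7.796.

N ≈ 7.8 orders per year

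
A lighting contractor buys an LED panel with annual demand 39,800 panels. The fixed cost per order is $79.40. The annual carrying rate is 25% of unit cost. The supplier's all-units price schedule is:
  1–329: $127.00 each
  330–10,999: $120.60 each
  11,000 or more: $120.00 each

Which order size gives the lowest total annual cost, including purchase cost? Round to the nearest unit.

Holding cost per unit per year at price C is H = 0.25·C.
Evaluate total cost at each tier's feasible EOQ or, if the EOQ is below the tier, at the tier's minimum quantity.
Tier 1 ($127.00): EOQ = 446.2 exceeds tier's upper bound 329, so this tier is dominated.
EOQ at $120.60 = 457.8 (feasible in tier 2): TC = 39,800×$120.60 + (39,800/457.8)×79.4 + (457.8/2)×0.25×$120.60 = $4,813,684.17.
EOQ at $120.00 = 459.0 < 11000, so use break Q=11000: TC = 39,800×$120.00 + (39,800/11000.0)×79.4 + (11000.0/2)×0.25×$120.00 = $4,941,287.28.
Lowest total cost is $4,813,684.17 at Q = 457.8.

Q* ≈ 458 panels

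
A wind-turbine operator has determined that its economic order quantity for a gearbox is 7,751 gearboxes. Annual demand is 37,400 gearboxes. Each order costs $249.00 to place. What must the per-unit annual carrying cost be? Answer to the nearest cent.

Invert the EOQ relation Q*² = 2DS/H.
From Q* = √(2DS/H): H = 2DS / Q*² = 2 × 37,400 × 249 / 7,751² = 0.3100.

H ≈ $0.31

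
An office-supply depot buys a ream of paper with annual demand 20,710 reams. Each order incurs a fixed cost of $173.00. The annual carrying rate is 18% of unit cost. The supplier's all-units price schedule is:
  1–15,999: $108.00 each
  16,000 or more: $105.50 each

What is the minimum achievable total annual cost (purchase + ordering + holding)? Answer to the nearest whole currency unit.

Holding cost per unit per year at price C is H = 0.18·C.
Candidates are each tier's EOQ (if it falls in that tier) and each price-break quantity.
EOQ at $108.00 = 607.1 (feasible in tier 1): TC = 20,710×$108.00 + (20,710/607.1)×173 + (607.1/2)×0.18×$108.00 = $2,248,482.56.
EOQ at $105.50 = 614.3 < 16000, so use break Q=16000: TC = 20,710×$105.50 + (20,710/16000.0)×173 + (16000.0/2)×0.18×$105.50 = $2,337,048.93.
Lowest total cost among the candidates is at Q = 607.1.

TC* ≈ $2,248,483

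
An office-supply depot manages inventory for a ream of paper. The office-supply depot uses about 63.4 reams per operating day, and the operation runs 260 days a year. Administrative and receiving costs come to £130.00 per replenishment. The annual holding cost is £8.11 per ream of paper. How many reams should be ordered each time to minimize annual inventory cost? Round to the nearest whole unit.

Annual demand D = 63.4 × 260 = 16,484.
EOQ = √(2DS / H) = √(2 × 16,484 × 130 / 8.11).
= √(4,285,840 / 8.11) = √528,463.6252 ≈ 726.955.

Q* ≈ 727 reams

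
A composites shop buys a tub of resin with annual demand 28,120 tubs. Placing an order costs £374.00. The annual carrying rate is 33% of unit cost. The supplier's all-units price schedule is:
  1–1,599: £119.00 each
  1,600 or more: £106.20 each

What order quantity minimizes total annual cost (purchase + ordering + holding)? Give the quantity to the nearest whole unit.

Holding cost per unit per year at price C is H = 0.33·C.
Candidates are each tier's EOQ (if it falls in that tier) and each price-break quantity.
EOQ at £119.00 = 731.9 (feasible in tier 1): TC = 28,120×£119.00 + (28,120/731.9)×374 + (731.9/2)×0.33×£119.00 = £3,375,020.14.
EOQ at £106.20 = 774.7 < 1600, so use break Q=1600: TC = 28,120×£106.20 + (28,120/1600.0)×374 + (1600.0/2)×0.33×£106.20 = £3,020,953.85.
Lowest total cost is £3,020,953.85 at Q = 1600.0.

Q* ≈ 1,600 tubs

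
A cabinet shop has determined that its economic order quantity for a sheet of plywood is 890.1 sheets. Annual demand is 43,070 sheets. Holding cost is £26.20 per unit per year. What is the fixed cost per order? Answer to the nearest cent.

S ≈ £240.98

Invert the EOQ relation Q*² = 2DS/H.
From Q* = √(2DS/H): S = Q*²H / (2D) = 890.1² × 26.2 / (2 × 43,070) = 240.9761.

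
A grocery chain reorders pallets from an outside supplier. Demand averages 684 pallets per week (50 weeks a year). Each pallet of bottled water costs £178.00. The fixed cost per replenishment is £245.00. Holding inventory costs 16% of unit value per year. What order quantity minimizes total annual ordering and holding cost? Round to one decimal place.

Q* ≈ 767.1 pallets

Annual demand D = 684 × 50 = 34,200.
Holding cost H = 0.16 × £178.00 = £28.4800 per unit per year.
EOQ = √(2DS / H) = √(2 × 34,200 × 245 / 28.48).
= √(16,758,000 / 28.48) = √588,412.9213 ≈ 767.081.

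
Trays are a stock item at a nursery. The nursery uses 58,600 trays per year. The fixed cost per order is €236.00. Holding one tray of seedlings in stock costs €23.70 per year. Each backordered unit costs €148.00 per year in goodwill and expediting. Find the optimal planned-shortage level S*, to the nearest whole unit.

With planned backorders, Q* = √(2DS/H) · √((H+B)/B).
√(2DS/H) = √(2 × 58,600 × 236 / 23.7) = 1080.303.
√((H+B)/B) = √((23.7+148)/148) = 1.0771.
Q* ≈ 1163.590.
S* = Q* · H/(H+B) = 1163.590 × 23.7/171.7 ≈ 160.612.

S* ≈ 161 trays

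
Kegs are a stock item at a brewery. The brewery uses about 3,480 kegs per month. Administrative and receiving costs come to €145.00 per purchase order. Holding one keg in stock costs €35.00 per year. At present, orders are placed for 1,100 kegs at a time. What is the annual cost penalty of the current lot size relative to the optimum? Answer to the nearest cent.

Annual demand D = 3,480 × 12 = 41,760.
EOQ = √(2DS/H) = √(2 × 41,760 × 145 / 35) ≈ 588.23.
Cost at Q* = (D/Q*)S + (Q*/2)H = √(2DSH) ≈ €20,587.96.
Cost at Q = 1,100: (41,760/1,100)×145 + (1,100/2)×35 = €5,504.73 + €19,250.00 = €24,754.73.
Excess = €24,754.73 − €20,587.96 = €4,166.77.

Extra cost ≈ €4,166.77 per year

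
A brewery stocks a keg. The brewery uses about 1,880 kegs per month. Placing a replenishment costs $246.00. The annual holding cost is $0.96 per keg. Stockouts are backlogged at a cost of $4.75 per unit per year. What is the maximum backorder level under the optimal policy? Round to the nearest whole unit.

Annual demand D = 1,880 × 12 = 22,560.
With planned backorders, Q* = √(2DS/H) · √((H+B)/B).
√(2DS/H) = √(2 × 22,560 × 246 / 0.96) = 3400.294.
√((H+B)/B) = √((0.96+4.75)/4.75) = 1.0964.
Q* ≈ 3728.102.
S* = Q* · H/(H+B) = 3728.102 × 0.96/5.71 ≈ 626.791.

S* ≈ 627 kegs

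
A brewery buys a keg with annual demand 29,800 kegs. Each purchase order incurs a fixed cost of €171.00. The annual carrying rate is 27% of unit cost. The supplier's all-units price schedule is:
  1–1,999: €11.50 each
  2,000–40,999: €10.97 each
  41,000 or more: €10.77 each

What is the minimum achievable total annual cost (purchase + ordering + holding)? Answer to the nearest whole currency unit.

TC* ≈ €332,416

Holding cost per unit per year at price C is H = 0.27·C.
Candidates are each tier's EOQ (if it falls in that tier) and each price-break quantity.
EOQ at €11.50 = 1811.7 (feasible in tier 1): TC = 29,800×€11.50 + (29,800/1811.7)×171 + (1811.7/2)×0.27×€11.50 = €348,325.38.
EOQ at €10.97 = 1855.0 < 2000, so use break Q=2000: TC = 29,800×€10.97 + (29,800/2000.0)×171 + (2000.0/2)×0.27×€10.97 = €332,415.80.
EOQ at €10.77 = 1872.1 < 41000, so use break Q=41000: TC = 29,800×€10.77 + (29,800/41000.0)×171 + (41000.0/2)×0.27×€10.77 = €380,682.24.
Lowest total cost among the candidates is at Q = 2000.0.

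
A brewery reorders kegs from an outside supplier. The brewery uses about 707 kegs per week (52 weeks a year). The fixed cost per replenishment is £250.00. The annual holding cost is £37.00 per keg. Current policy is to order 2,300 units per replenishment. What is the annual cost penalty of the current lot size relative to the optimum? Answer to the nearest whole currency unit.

Extra cost ≈ £20,467 per year

Annual demand D = 707 × 52 = 36,764.
EOQ = √(2DS/H) = √(2 × 36,764 × 250 / 37) ≈ 704.85.
Cost at Q* = (D/Q*)S + (Q*/2)H = √(2DSH) ≈ £26,079.38.
Cost at Q = 2,300: (36,764/2,300)×250 + (2,300/2)×37 = £3,996.09 + £42,550.00 = £46,546.09.
Excess = £46,546.09 − £26,079.38 = £20,466.71.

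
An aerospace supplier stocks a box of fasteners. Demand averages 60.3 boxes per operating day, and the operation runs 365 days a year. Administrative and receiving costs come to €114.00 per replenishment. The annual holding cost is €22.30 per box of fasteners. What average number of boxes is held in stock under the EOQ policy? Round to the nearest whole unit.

Annual demand D = 60.3 × 365 = 22,009.5.
The optimal lot size = √(2DS/H) = √(2 × 22,009.5 × 114 / 22.3) ≈ 474.37.
Average inventory = Q*/2 ≈ 474.37 / 2 = 237.187.

Average inventory ≈ 237 boxes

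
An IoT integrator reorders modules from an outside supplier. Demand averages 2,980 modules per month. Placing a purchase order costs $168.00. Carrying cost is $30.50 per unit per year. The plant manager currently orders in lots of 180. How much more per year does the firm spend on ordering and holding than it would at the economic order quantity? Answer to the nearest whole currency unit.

Extra cost ≈ $16,978 per year

Annual demand D = 2,980 × 12 = 35,760.
EOQ = √(2DS/H) = √(2 × 35,760 × 168 / 30.5) ≈ 627.65.
Cost at Q* = (D/Q*)S + (Q*/2)H = √(2DSH) ≈ $19,143.37.
Cost at Q = 180: (35,760/180)×168 + (180/2)×30.5 = $33,376.00 + $2,745.00 = $36,121.00.
Excess = $36,121.00 − $19,143.37 = $16,977.63.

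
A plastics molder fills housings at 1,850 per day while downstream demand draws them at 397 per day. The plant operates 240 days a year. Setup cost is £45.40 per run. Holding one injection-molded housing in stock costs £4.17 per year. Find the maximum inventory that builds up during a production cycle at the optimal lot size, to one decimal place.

I_max ≈ 1,276.5 housings

Annual demand D = 397 × 240 = 95,280.
Production build-up factor (1 − d/p) = 1 − 397/1,850 = 0.7854.
Q* = √(2DS / (H(1 − d/p))) = √(2 × 95,280 × 45.4 / (4.17 × 0.7854)).
= √(8,651,424 / 3.2751) ≈ 1625.282.
Maximum inventory = Q*(1 − d/p) = 1625.282 × 0.7854 ≈ 1276.506.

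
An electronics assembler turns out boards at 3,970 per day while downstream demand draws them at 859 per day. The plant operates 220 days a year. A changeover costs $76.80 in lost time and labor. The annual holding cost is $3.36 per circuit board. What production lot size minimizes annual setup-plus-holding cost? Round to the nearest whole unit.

Q* ≈ 3,320 boards

Annual demand D = 859 × 220 = 188,980.
Production build-up factor (1 − d/p) = 1 − 859/3,970 = 0.7836.
Q* = √(2DS / (H(1 − d/p))) = √(2 × 188,980 × 76.8 / (3.36 × 0.7836)).
= √(29,027,328 / 2.633) ≈ 3320.314.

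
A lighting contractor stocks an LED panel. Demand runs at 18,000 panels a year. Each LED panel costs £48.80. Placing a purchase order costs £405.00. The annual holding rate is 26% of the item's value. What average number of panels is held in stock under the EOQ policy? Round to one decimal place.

Holding cost H = 0.26 × £48.80 = £12.6880 per unit per year.
The optimal lot size = √(2DS/H) = √(2 × 18,000 × 405 / 12.688) ≈ 1071.97.
Average inventory = Q*/2 ≈ 1071.97 / 2 = 535.984.

Average inventory ≈ 536.0 panels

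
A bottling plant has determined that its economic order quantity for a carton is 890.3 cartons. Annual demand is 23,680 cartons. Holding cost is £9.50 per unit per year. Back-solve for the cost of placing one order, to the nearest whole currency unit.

Invert the EOQ relation Q*² = 2DS/H.
From Q* = √(2DS/H): S = Q*²H / (2D) = 890.3² × 9.5 / (2 × 23,680) = 158.9954.

S ≈ £159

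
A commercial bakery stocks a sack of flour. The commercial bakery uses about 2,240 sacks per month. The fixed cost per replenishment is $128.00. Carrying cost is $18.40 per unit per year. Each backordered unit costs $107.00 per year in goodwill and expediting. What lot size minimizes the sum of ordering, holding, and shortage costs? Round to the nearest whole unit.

Annual demand D = 2,240 × 12 = 26,880.
With planned backorders, Q* = √(2DS/H) · √((H+B)/B).
√(2DS/H) = √(2 × 26,880 × 128 / 18.4) = 611.541.
√((H+B)/B) = √((18.4+107)/107) = 1.0826.
Q* ≈ 662.037.

Q* ≈ 662 sacks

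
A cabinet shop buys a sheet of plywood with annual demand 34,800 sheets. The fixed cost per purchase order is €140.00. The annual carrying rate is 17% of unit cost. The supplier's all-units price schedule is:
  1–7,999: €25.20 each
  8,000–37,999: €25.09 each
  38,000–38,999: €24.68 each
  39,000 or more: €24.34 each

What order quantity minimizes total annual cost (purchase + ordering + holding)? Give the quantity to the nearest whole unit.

Holding cost per unit per year at price C is H = 0.17·C.
Candidates are each tier's EOQ (if it falls in that tier) and each price-break quantity.
EOQ at €25.20 = 1508.1 (feasible in tier 1): TC = 34,800×€25.20 + (34,800/1508.1)×140 + (1508.1/2)×0.17×€25.20 = €883,420.91.
EOQ at €25.09 = 1511.5 < 8000, so use break Q=8000: TC = 34,800×€25.09 + (34,800/8000.0)×140 + (8000.0/2)×0.17×€25.09 = €890,802.20.
EOQ at €24.68 = 1524.0 < 38000, so use break Q=38000: TC = 34,800×€24.68 + (34,800/38000.0)×140 + (38000.0/2)×0.17×€24.68 = €938,708.61.
EOQ at €24.34 = 1534.6 < 39000, so use break Q=39000: TC = 34,800×€24.34 + (34,800/39000.0)×140 + (39000.0/2)×0.17×€24.34 = €927,844.02.
Lowest total cost is €883,420.91 at Q = 1508.1.

Q* ≈ 1,508 sheets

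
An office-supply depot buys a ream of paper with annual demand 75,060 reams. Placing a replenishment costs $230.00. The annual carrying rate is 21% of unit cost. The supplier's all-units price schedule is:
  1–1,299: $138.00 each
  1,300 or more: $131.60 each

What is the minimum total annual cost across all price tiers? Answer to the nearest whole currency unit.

TC* ≈ $9,909,139

Holding cost per unit per year at price C is H = 0.21·C.
Candidates are each tier's EOQ (if it falls in that tier) and each price-break quantity.
EOQ at $138.00 = 1091.5 (feasible in tier 1): TC = 75,060×$138.00 + (75,060/1091.5)×230 + (1091.5/2)×0.21×$138.00 = $10,389,912.42.
EOQ at $131.60 = 1117.8 < 1300, so use break Q=1300: TC = 75,060×$131.60 + (75,060/1300.0)×230 + (1300.0/2)×0.21×$131.60 = $9,909,139.25.
Lowest total cost among the candidates is at Q = 1300.0.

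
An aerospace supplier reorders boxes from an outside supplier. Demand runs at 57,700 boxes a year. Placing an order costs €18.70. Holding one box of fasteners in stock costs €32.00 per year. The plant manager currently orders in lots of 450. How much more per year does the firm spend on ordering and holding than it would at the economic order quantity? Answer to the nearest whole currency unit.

EOQ = √(2DS/H) = √(2 × 57,700 × 18.7 / 32) ≈ 259.69.
Cost at Q* = (D/Q*)S + (Q*/2)H = √(2DSH) ≈ €8,309.96.
Cost at Q = 450: (57,700/450)×18.7 + (450/2)×32 = €2,397.76 + €7,200.00 = €9,597.76.
Excess = €9,597.76 − €8,309.96 = €1,287.80.

Extra cost ≈ €1,288 per year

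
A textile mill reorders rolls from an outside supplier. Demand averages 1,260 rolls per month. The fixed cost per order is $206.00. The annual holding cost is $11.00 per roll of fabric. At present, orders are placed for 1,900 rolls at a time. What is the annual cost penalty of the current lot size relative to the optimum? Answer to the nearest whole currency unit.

Extra cost ≈ $3,811 per year

Annual demand D = 1,260 × 12 = 15,120.
EOQ = √(2DS/H) = √(2 × 15,120 × 206 / 11) ≈ 752.54.
Cost at Q* = (D/Q*)S + (Q*/2)H = √(2DSH) ≈ $8,277.91.
Cost at Q = 1,900: (15,120/1,900)×206 + (1,900/2)×11 = $1,639.33 + $10,450.00 = $12,089.33.
Excess = $12,089.33 − $8,277.91 = $3,811.41.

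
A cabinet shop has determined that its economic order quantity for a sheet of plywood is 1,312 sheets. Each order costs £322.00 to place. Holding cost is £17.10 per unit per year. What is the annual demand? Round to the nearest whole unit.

Squaring Q* = √(2DS/H) gives Q*² = 2DS/H.
From Q* = √(2DS/H): D = Q*²H / (2S) = 1,312² × 17.1 / (2 × 322) = 45706.494.

D ≈ 45,706 sheets per year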